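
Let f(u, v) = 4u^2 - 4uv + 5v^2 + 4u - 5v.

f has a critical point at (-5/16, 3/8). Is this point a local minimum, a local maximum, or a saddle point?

The Hessian of f is constant: H = [[8, -4], [-4, 10]].
det(H) = 8·10 − (-4)² = 64.
det(H) > 0 and tr(H) = 18 > 0, so H is positive definite and the point is a local minimum.

local minimum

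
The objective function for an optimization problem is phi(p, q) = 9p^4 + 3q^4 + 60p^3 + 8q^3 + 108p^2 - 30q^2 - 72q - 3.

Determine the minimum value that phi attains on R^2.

-155

phi(p,q) separates as A(p) + B(q) − 3, so its minimum is min A + min B − 3.
A'(p) = 36p(p + 2)(p + 3) vanishes at p ∈ {-3, -2, 0}; B'(q) = 12(q - 2)(q + 1)(q + 3) vanishes at q ∈ {-3, -1, 2}.
Local minima of A (where A''>0): A(-3)=81, A(0)=0. Local minima of B: B(-3)=-27, B(2)=-152.
So the global minimum of phi is A(0) + B(2) − 3 = 0 − 152 − 3 = -155, attained at (0, 2).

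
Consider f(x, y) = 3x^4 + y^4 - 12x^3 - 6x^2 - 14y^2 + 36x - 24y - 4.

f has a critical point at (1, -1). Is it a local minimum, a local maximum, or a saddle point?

local maximum

The mixed partial ∂²f/∂x∂y is 0, so the Hessian at any point is diag(f_xx, f_yy) = diag(12(3x^2 - 6x - 1), 4(3y^2 - 7)).
At (1, -1): H = diag(-48, -16).
Both eigenvalues are negative, so H is negative definite: a local maximum.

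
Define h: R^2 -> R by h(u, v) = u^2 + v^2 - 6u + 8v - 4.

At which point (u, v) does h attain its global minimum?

(3, -4)

h(u,v) separates as P(u) + Q(v) − 4, so its minimum is min P + min Q − 4.
P'(u) = 2u - 6 vanishes at u ∈ {3}; Q'(v) = 2v + 8 vanishes at v ∈ {-4}.
Local minima of P (where P''>0): P(3)=-9. Local minima of Q: Q(-4)=-16.
So the global minimum of h is P(3) + Q(-4) − 4 = -9 − 16 − 4 = -29, attained at (3, -4).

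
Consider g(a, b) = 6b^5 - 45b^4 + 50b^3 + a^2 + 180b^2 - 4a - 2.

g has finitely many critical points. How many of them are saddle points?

2

g separates as a function of a plus a function of b, so ∇g=0 decouples.
∂g/∂a = 2(a - 2) = 0 at a ∈ {2}; ∂g/∂b = 30b(b - 4)(b - 3)(b + 1) = 0 at b ∈ {-1, 0, 3, 4}.
The Hessian is diagonal: diag(g_aa, g_bb). Second derivatives: g_aa(2)=2; g_bb(-1)=-600, g_bb(0)=360, g_bb(3)=-360, g_bb(4)=600.
Saddle points occur where the two diagonal entries have opposite signs: (2, -1), (2, 3). Count: 2.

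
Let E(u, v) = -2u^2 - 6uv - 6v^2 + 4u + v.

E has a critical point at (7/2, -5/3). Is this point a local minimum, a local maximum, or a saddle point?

The Hessian of E is constant: H = [[-4, -6], [-6, -12]].
det(H) = (-4)·(-12) − (-6)² = 12.
det(H) > 0 and tr(H) = -16 < 0, so H is negative definite and the point is a local maximum.

local maximum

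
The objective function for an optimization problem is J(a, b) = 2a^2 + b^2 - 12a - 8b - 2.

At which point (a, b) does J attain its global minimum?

(3, 4)

J(a,b) separates as P(a) + Q(b) − 2, so its minimum is min P + min Q − 2.
P'(a) = 4a - 12 vanishes at a ∈ {3}; Q'(b) = 2b - 8 vanishes at b ∈ {4}.
Local minima of P (where P''>0): P(3)=-18. Local minima of Q: Q(4)=-16.
So the global minimum of J is P(3) + Q(4) − 2 = -18 − 16 − 2 = -36, attained at (3, 4).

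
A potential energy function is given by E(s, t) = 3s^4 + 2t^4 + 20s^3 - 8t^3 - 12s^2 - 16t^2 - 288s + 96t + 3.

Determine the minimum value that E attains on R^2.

-573

E(s,t) separates as P(s) + Q(t) + 3, so its minimum is min P + min Q + 3.
P'(s) = 12(s - 2)(s + 3)(s + 4) vanishes at s ∈ {-4, -3, 2}; Q'(t) = 8(t - 3)(t - 2)(t + 2) vanishes at t ∈ {-2, 2, 3}.
Local minima of P (where P''>0): P(-4)=448, P(2)=-416. Local minima of Q: Q(-2)=-160, Q(3)=90.
So the global minimum of E is P(2) + Q(-2) + 3 = -416 − 160 + 3 = -573, attained at (2, -2).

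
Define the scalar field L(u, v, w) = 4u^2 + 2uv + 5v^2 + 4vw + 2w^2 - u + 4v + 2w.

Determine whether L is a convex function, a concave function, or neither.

convex

L is quadratic, so its Hessian is the constant matrix H = [[8, 2, 0], [2, 10, 4], [0, 4, 4]].
Leading principal minors: 8, 76, 176.
All positive ⇒ H ≻ 0 ⇒ convex.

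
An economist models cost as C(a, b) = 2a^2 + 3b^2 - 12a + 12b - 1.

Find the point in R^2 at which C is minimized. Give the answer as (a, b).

(3, -2)

C(a,b) separates as P(a) + Q(b) − 1, so its minimum is min P + min Q − 1.
P'(a) = 4a - 12 vanishes at a ∈ {3}; Q'(b) = 6b + 12 vanishes at b ∈ {-2}.
Local minima of P (where P''>0): P(3)=-18. Local minima of Q: Q(-2)=-12.
So the global minimum of C is P(3) + Q(-2) − 1 = -18 − 12 − 1 = -31, attained at (3, -2).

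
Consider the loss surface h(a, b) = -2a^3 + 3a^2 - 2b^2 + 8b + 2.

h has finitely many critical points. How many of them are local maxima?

h separates as a function of a plus a function of b, so ∇h=0 decouples.
∂h/∂a = -6a(a - 1) = 0 at a ∈ {0, 1}; ∂h/∂b = -4(b - 2) = 0 at b ∈ {2}.
The Hessian is diagonal: diag(h_aa, h_bb). Second derivatives: h_aa(0)=6, h_aa(1)=-6; h_bb(2)=-4.
Local maxima occur where both diagonal entries negative: (1, 2). Count: 1.

1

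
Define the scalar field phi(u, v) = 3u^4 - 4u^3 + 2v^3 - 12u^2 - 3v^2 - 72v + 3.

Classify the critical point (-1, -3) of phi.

The mixed partial ∂²phi/∂u∂v is 0, so the Hessian at any point is diag(phi_uu, phi_vv) = diag(12(3u^2 - 2u - 2), 6(2v - 1)).
At (-1, -3): H = diag(36, -42).
The eigenvalues have opposite signs, so H is indefinite: a saddle point.

saddle point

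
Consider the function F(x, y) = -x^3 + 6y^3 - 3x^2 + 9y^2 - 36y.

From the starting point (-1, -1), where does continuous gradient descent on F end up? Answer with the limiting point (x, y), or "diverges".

(-2, 1)

F is separable, so gradient descent decouples: x follows -∂F/∂x, y follows -∂F/∂y.
∂F/∂x = -3x(x + 2); at x=-1 this is 3, so x decreases.
∂F/∂y = 18(y - 1)(y + 2); at y=-1 this is -36, so y increases.
x converges to its nearest critical value -2 (a local min of the x-part); y converges to 1. The iterate converges to (-2, 1).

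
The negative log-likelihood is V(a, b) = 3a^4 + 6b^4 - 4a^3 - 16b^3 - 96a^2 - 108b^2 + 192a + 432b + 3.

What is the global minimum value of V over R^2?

V(a,b) separates as P(a) + Q(b) + 3, so its minimum is min P + min Q + 3.
P'(a) = 12(a - 4)(a - 1)(a + 4) vanishes at a ∈ {-4, 1, 4}; Q'(b) = 24(b - 3)(b - 2)(b + 3) vanishes at b ∈ {-3, 2, 3}.
Local minima of P (where P''>0): P(-4)=-1280, P(4)=-256. Local minima of Q: Q(-3)=-1350, Q(3)=378.
So the global minimum of V is P(-4) + Q(-3) + 3 = -1280 − 1350 + 3 = -2627, attained at (-4, -3).

-2627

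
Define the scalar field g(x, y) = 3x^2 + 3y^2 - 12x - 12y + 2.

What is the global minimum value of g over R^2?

-22

g(x,y) separates as P(x) + Q(y) + 2, so its minimum is min P + min Q + 2.
P'(x) = 6x - 12 vanishes at x ∈ {2}; Q'(y) = 6y - 12 vanishes at y ∈ {2}.
Local minima of P (where P''>0): P(2)=-12. Local minima of Q: Q(2)=-12.
So the global minimum of g is P(2) + Q(2) + 2 = -12 − 12 + 2 = -22, attained at (2, 2).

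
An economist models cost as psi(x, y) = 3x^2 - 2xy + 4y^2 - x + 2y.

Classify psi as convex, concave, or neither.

psi is quadratic, so its Hessian is the constant matrix H = [[6, -2], [-2, 8]].
det(H) = 44, tr(H) = 14.
det(H) > 0 and tr(H) > 0, so H is positive definite everywhere: convex.

convex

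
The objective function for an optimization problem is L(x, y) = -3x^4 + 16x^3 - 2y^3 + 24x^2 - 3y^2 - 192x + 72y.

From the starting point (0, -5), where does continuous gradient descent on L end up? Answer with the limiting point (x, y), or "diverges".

(2, -4)

L is separable, so gradient descent decouples: x follows -∂L/∂x, y follows -∂L/∂y.
∂L/∂x = -12(x - 4)(x - 2)(x + 2); at x=0 this is -192, so x increases.
∂L/∂y = -6(y - 3)(y + 4); at y=-5 this is -48, so y increases.
x converges to its nearest critical value 2 (a local min of the x-part); y converges to -4. The iterate converges to (2, -4).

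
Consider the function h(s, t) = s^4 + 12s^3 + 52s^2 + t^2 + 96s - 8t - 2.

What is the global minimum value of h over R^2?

h(s,t) separates as P(s) + Q(t) − 2, so its minimum is min P + min Q − 2.
P'(s) = 4(s + 2)(s + 3)(s + 4) vanishes at s ∈ {-4, -3, -2}; Q'(t) = 2(t - 4) vanishes at t ∈ {4}.
Local minima of P (where P''>0): P(-4)=-64, P(-2)=-64. Local minima of Q: Q(4)=-16.
So the global minimum of h is P(-4) + Q(4) − 2 = -64 − 16 − 2 = -82, attained at (-4, 4).

-82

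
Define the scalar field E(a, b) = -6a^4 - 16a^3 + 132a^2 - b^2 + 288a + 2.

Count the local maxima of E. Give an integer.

E separates as a function of a plus a function of b, so ∇E=0 decouples.
∂E/∂a = -24(a - 3)(a + 1)(a + 4) = 0 at a ∈ {-4, -1, 3}; ∂E/∂b = -2b = 0 at b ∈ {0}.
The Hessian is diagonal: diag(E_aa, E_bb). Second derivatives: E_aa(-4)=-504, E_aa(-1)=288, E_aa(3)=-672; E_bb(0)=-2.
Local maxima occur where both diagonal entries negative: (-4, 0), (3, 0). Count: 2.

2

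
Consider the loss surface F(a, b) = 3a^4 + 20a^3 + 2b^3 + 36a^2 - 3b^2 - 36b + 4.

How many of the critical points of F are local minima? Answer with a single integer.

2

F separates as a function of a plus a function of b, so ∇F=0 decouples.
∂F/∂a = 12a(a + 2)(a + 3) = 0 at a ∈ {-3, -2, 0}; ∂F/∂b = 6(b - 3)(b + 2) = 0 at b ∈ {-2, 3}.
The Hessian is diagonal: diag(F_aa, F_bb). Second derivatives: F_aa(-3)=36, F_aa(-2)=-24, F_aa(0)=72; F_bb(-2)=-30, F_bb(3)=30.
Local minima occur where both diagonal entries positive: (-3, 3), (0, 3). Count: 2.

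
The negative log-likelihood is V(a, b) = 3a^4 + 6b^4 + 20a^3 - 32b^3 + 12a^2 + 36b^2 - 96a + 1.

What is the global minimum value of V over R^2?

V(a,b) separates as P(a) + Q(b) + 1, so its minimum is min P + min Q + 1.
P'(a) = 12(a - 1)(a + 2)(a + 4) vanishes at a ∈ {-4, -2, 1}; Q'(b) = 24b(b - 3)(b - 1) vanishes at b ∈ {0, 1, 3}.
Local minima of P (where P''>0): P(-4)=64, P(1)=-61. Local minima of Q: Q(0)=0, Q(3)=-54.
So the global minimum of V is P(1) + Q(3) + 1 = -61 − 54 + 1 = -114, attained at (1, 3).

-114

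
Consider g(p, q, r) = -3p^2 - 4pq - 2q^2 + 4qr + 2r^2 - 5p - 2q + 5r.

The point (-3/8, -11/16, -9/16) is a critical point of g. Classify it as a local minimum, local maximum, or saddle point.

The Hessian is constant: H = [[-6, -4, 0], [-4, -4, 4], [0, 4, 4]].
Leading principal minors: Δ₁ = -6, Δ₂ = 8, Δ₃ = 128.
The minors fit neither the all-positive nor the alternating-sign pattern, so H is indefinite: a saddle point.

saddle point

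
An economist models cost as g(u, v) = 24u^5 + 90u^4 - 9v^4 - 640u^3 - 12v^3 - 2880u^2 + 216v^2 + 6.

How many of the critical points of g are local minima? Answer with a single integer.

2

g separates as a function of u plus a function of v, so ∇g=0 decouples.
∂g/∂u = 120u(u - 4)(u + 3)(u + 4) = 0 at u ∈ {-4, -3, 0, 4}; ∂g/∂v = -36v(v - 3)(v + 4) = 0 at v ∈ {-4, 0, 3}.
The Hessian is diagonal: diag(g_uu, g_vv). Second derivatives: g_uu(-4)=-3840, g_uu(-3)=2520, g_uu(0)=-5760, g_uu(4)=26880; g_vv(-4)=-1008, g_vv(0)=432, g_vv(3)=-756.
Local minima occur where both diagonal entries positive: (-3, 0), (4, 0). Count: 2.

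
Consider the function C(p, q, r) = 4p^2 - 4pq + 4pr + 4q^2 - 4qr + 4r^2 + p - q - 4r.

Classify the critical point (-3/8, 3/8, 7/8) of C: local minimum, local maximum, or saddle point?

local minimum

The Hessian is constant: H = [[8, -4, 4], [-4, 8, -4], [4, -4, 8]].
Leading principal minors: Δ₁ = 8, Δ₂ = 48, Δ₃ = 256.
All leading minors are positive, so H is positive definite: a local minimum.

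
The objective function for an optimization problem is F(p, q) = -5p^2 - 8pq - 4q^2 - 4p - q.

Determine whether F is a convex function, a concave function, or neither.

F is quadratic, so its Hessian is the constant matrix H = [[-10, -8], [-8, -8]].
det(H) = 16, tr(H) = -18.
det(H) > 0 and tr(H) < 0, so H is negative definite everywhere: concave.

concave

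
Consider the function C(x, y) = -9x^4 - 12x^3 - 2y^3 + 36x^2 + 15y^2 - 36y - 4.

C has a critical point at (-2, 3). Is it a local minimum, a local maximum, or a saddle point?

The mixed partial ∂²C/∂x∂y is 0, so the Hessian at any point is diag(C_xx, C_yy) = diag(36(-3x^2 - 2x + 2), 6(-2y + 5)).
At (-2, 3): H = diag(-216, -6).
Both eigenvalues are negative, so H is negative definite: a local maximum.

local maximum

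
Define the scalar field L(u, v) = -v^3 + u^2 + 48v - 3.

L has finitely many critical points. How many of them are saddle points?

1

L separates as a function of u plus a function of v, so ∇L=0 decouples.
∂L/∂u = 2u = 0 at u ∈ {0}; ∂L/∂v = -3(v - 4)(v + 4) = 0 at v ∈ {-4, 4}.
The Hessian is diagonal: diag(L_uu, L_vv). Second derivatives: L_uu(0)=2; L_vv(-4)=24, L_vv(4)=-24.
Saddle points occur where the two diagonal entries have opposite signs: (0, 4). Count: 1.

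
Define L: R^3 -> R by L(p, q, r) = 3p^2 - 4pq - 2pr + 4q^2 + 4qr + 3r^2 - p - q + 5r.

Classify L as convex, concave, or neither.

convex

L is quadratic, so its Hessian is the constant matrix H = [[6, -4, -2], [-4, 8, 4], [-2, 4, 6]].
Leading principal minors: 6, 32, 128.
All positive ⇒ H ≻ 0 ⇒ convex.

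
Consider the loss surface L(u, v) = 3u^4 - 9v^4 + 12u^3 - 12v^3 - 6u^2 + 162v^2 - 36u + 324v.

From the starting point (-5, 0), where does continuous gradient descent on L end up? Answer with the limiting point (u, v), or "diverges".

(-3, -1)

L is separable, so gradient descent decouples: u follows -∂L/∂u, v follows -∂L/∂v.
∂L/∂u = 12(u - 1)(u + 1)(u + 3); at u=-5 this is -576, so u increases.
∂L/∂v = -36(v - 3)(v + 1)(v + 3); at v=0 this is 324, so v decreases.
u converges to its nearest critical value -3 (a local min of the u-part); v converges to -1. The iterate converges to (-3, -1).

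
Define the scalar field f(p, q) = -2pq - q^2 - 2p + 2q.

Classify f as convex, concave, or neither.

neither

f is quadratic, so its Hessian is the constant matrix H = [[0, -2], [-2, -2]].
det(H) = -4, tr(H) = -2.
det(H) < 0, so H is indefinite: neither convex nor concave.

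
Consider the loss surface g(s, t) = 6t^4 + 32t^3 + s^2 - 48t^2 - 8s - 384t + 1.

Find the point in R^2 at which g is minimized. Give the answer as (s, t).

(4, 2)

g(s,t) separates as P(s) + Q(t) + 1, so its minimum is min P + min Q + 1.
P'(s) = 2s - 8 vanishes at s ∈ {4}; Q'(t) = 24(t - 2)(t + 2)(t + 4) vanishes at t ∈ {-4, -2, 2}.
Local minima of P (where P''>0): P(4)=-16. Local minima of Q: Q(-4)=256, Q(2)=-608.
So the global minimum of g is P(4) + Q(2) + 1 = -16 − 608 + 1 = -623, attained at (4, 2).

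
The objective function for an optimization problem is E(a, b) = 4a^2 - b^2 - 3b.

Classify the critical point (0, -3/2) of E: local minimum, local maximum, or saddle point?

saddle point

The Hessian of E is constant: H = [[8, 0], [0, -2]].
det(H) = 8·(-2) − 0² = -16.
Since det(H) < 0, H is indefinite and the critical point is a saddle point.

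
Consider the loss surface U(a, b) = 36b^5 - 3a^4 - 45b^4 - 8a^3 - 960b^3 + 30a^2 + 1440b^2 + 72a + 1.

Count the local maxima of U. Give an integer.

4

U separates as a function of a plus a function of b, so ∇U=0 decouples.
∂U/∂a = -12(a - 2)(a + 1)(a + 3) = 0 at a ∈ {-3, -1, 2}; ∂U/∂b = 180b(b - 4)(b - 1)(b + 4) = 0 at b ∈ {-4, 0, 1, 4}.
The Hessian is diagonal: diag(U_aa, U_bb). Second derivatives: U_aa(-3)=-120, U_aa(-1)=72, U_aa(2)=-180; U_bb(-4)=-28800, U_bb(0)=2880, U_bb(1)=-2700, U_bb(4)=17280.
Local maxima occur where both diagonal entries negative: (-3, -4), (-3, 1), (2, -4), (2, 1). Count: 4.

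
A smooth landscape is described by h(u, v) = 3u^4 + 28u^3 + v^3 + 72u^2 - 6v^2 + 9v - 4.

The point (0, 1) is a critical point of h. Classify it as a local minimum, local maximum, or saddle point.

The mixed partial ∂²h/∂u∂v is 0, so the Hessian at any point is diag(h_uu, h_vv) = diag(12(3u^2 + 14u + 12), 6(v - 2)).
At (0, 1): H = diag(144, -6).
The eigenvalues have opposite signs, so H is indefinite: a saddle point.

saddle point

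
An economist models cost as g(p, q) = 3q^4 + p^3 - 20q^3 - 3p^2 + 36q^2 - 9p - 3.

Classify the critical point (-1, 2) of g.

local maximum

The mixed partial ∂²g/∂p∂q is 0, so the Hessian at any point is diag(g_pp, g_qq) = diag(6(p - 1), 12(3q^2 - 10q + 6)).
At (-1, 2): H = diag(-12, -24).
Both eigenvalues are negative, so H is negative definite: a local maximum.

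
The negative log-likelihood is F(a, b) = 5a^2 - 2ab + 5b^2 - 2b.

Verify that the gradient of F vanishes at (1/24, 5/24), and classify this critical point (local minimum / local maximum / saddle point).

local minimum

∇F = (10a - 2b, -2a + 10b - 2); substituting (1/24, 5/24) gives ∇F = (0, 0), so (1/24, 5/24) is indeed a critical point.
The Hessian of F is constant: H = [[10, -2], [-2, 10]].
det(H) = 10·10 − (-2)² = 96.
det(H) > 0 and tr(H) = 20 > 0, so H is positive definite and the point is a local minimum.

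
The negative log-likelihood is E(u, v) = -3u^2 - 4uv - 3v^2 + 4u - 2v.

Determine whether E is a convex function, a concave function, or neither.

concave

E is quadratic, so its Hessian is the constant matrix H = [[-6, -4], [-4, -6]].
det(H) = 20, tr(H) = -12.
det(H) > 0 and tr(H) < 0, so H is negative definite everywhere: concave.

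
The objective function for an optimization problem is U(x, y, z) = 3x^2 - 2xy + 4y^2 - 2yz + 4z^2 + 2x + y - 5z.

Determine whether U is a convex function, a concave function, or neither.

convex

U is quadratic, so its Hessian is the constant matrix H = [[6, -2, 0], [-2, 8, -2], [0, -2, 8]].
Leading principal minors: 6, 44, 328.
All positive ⇒ H ≻ 0 ⇒ convex.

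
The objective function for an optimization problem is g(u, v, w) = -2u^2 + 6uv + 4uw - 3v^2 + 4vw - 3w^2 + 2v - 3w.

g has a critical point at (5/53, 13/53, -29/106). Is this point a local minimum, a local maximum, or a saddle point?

saddle point

The Hessian is constant: H = [[-4, 6, 4], [6, -6, 4], [4, 4, -6]].
Leading principal minors: Δ₁ = -4, Δ₂ = -12, Δ₃ = 424.
The minors fit neither the all-positive nor the alternating-sign pattern, so H is indefinite: a saddle point.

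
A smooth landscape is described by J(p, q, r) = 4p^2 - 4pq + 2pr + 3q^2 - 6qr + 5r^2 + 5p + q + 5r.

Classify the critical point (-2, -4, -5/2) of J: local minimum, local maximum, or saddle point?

The Hessian is constant: H = [[8, -4, 2], [-4, 6, -6], [2, -6, 10]].
Leading principal minors: Δ₁ = 8, Δ₂ = 32, Δ₃ = 104.
All leading minors are positive, so H is positive definite: a local minimum.

local minimum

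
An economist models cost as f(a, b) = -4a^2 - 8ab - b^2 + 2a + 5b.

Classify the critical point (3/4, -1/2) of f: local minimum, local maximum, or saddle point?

The Hessian of f is constant: H = [[-8, -8], [-8, -2]].
det(H) = (-8)·(-2) − (-8)² = -48.
Since det(H) < 0, H is indefinite and the critical point is a saddle point.

saddle point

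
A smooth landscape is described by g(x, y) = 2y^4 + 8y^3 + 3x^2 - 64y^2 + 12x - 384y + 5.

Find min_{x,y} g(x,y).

-1543

g(x,y) separates as P(x) + Q(y) + 5, so its minimum is min P + min Q + 5.
P'(x) = 6x + 12 vanishes at x ∈ {-2}; Q'(y) = 8(y - 4)(y + 3)(y + 4) vanishes at y ∈ {-4, -3, 4}.
Local minima of P (where P''>0): P(-2)=-12. Local minima of Q: Q(-4)=512, Q(4)=-1536.
So the global minimum of g is P(-2) + Q(4) + 5 = -12 − 1536 + 5 = -1543, attained at (-2, 4).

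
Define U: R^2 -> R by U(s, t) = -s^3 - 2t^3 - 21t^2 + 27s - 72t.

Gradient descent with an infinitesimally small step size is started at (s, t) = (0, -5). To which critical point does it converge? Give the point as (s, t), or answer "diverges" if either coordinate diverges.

(-3, -4)

U is separable, so gradient descent decouples: s follows -∂U/∂s, t follows -∂U/∂t.
∂U/∂s = -3(s - 3)(s + 3); at s=0 this is 27, so s decreases.
∂U/∂t = -6(t + 3)(t + 4); at t=-5 this is -12, so t increases.
s converges to its nearest critical value -3 (a local min of the s-part); t converges to -4. The iterate converges to (-3, -4).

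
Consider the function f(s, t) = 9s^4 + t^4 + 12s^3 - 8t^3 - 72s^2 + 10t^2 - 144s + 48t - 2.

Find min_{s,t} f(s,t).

-367

f(s,t) separates as P(s) + Q(t) − 2, so its minimum is min P + min Q − 2.
P'(s) = 36(s - 2)(s + 1)(s + 2) vanishes at s ∈ {-2, -1, 2}; Q'(t) = 4(t - 4)(t - 3)(t + 1) vanishes at t ∈ {-1, 3, 4}.
Local minima of P (where P''>0): P(-2)=48, P(2)=-336. Local minima of Q: Q(-1)=-29, Q(4)=96.
So the global minimum of f is P(2) + Q(-1) − 2 = -336 − 29 − 2 = -367, attained at (2, -1).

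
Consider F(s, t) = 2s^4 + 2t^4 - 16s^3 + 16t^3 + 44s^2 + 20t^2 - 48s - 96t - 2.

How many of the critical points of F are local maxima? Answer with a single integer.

1

F separates as a function of s plus a function of t, so ∇F=0 decouples.
∂F/∂s = 8(s - 3)(s - 2)(s - 1) = 0 at s ∈ {1, 2, 3}; ∂F/∂t = 8(t - 1)(t + 3)(t + 4) = 0 at t ∈ {-4, -3, 1}.
The Hessian is diagonal: diag(F_ss, F_tt). Second derivatives: F_ss(1)=16, F_ss(2)=-8, F_ss(3)=16; F_tt(-4)=40, F_tt(-3)=-32, F_tt(1)=160.
Local maxima occur where both diagonal entries negative: (2, -3). Count: 1.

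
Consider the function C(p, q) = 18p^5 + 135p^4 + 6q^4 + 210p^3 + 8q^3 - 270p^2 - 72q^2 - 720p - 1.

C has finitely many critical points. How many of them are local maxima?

C separates as a function of p plus a function of q, so ∇C=0 decouples.
∂C/∂p = 90(p - 1)(p + 1)(p + 2)(p + 4) = 0 at p ∈ {-4, -2, -1, 1}; ∂C/∂q = 24q(q - 2)(q + 3) = 0 at q ∈ {-3, 0, 2}.
The Hessian is diagonal: diag(C_pp, C_qq). Second derivatives: C_pp(-4)=-2700, C_pp(-2)=540, C_pp(-1)=-540, C_pp(1)=2700; C_qq(-3)=360, C_qq(0)=-144, C_qq(2)=240.
Local maxima occur where both diagonal entries negative: (-4, 0), (-1, 0). Count: 2.

2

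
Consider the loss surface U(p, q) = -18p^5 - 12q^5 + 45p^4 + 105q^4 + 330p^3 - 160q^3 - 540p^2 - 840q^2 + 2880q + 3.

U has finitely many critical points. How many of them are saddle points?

8

U separates as a function of p plus a function of q, so ∇U=0 decouples.
∂U/∂p = -90p(p - 4)(p - 1)(p + 3) = 0 at p ∈ {-3, 0, 1, 4}; ∂U/∂q = -60(q - 4)(q - 3)(q - 2)(q + 2) = 0 at q ∈ {-2, 2, 3, 4}.
The Hessian is diagonal: diag(U_pp, U_qq). Second derivatives: U_pp(-3)=7560, U_pp(0)=-1080, U_pp(1)=1080, U_pp(4)=-7560; U_qq(-2)=7200, U_qq(2)=-480, U_qq(3)=300, U_qq(4)=-720.
Saddle points occur where the two diagonal entries have opposite signs: (-3, 2), (-3, 4), (0, -2), (0, 3), (1, 2), (1, 4), (4, -2), (4, 3). Count: 8.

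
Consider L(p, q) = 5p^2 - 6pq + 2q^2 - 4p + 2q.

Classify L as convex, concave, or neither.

convex

L is quadratic, so its Hessian is the constant matrix H = [[10, -6], [-6, 4]].
det(H) = 4, tr(H) = 14.
det(H) > 0 and tr(H) > 0, so H is positive definite everywhere: convex.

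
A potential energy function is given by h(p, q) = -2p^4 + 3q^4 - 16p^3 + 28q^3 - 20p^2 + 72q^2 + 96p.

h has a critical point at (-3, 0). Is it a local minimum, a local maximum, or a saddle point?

The mixed partial ∂²h/∂p∂q is 0, so the Hessian at any point is diag(h_pp, h_qq) = diag(-8(3p^2 + 12p + 5), 12(3q^2 + 14q + 12)).
At (-3, 0): H = diag(32, 144).
Both eigenvalues are positive, so H is positive definite: a local minimum.

local minimum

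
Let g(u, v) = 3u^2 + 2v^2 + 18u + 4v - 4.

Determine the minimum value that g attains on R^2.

g(u,v) separates as P(u) + Q(v) − 4, so its minimum is min P + min Q − 4.
P'(u) = 6u + 18 vanishes at u ∈ {-3}; Q'(v) = 4v + 4 vanishes at v ∈ {-1}.
Local minima of P (where P''>0): P(-3)=-27. Local minima of Q: Q(-1)=-2.
So the global minimum of g is P(-3) + Q(-1) − 4 = -27 − 2 − 4 = -33, attained at (-3, -1).

-33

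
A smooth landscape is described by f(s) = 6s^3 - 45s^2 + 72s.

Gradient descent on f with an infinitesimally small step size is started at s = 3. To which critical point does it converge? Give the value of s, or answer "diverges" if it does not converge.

f'(s) = 18(s - 4)(s - 1), so f'(3) = -36.
Gradient descent moves in the -f' direction, i.e. s is increasing.
The nearest critical point in that direction is s = 4, where f'' = 54 > 0 (a local minimum). The iterate converges there.

4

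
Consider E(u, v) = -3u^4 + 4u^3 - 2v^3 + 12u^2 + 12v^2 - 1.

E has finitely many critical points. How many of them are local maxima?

E separates as a function of u plus a function of v, so ∇E=0 decouples.
∂E/∂u = -12u(u - 2)(u + 1) = 0 at u ∈ {-1, 0, 2}; ∂E/∂v = -6v(v - 4) = 0 at v ∈ {0, 4}.
The Hessian is diagonal: diag(E_uu, E_vv). Second derivatives: E_uu(-1)=-36, E_uu(0)=24, E_uu(2)=-72; E_vv(0)=24, E_vv(4)=-24.
Local maxima occur where both diagonal entries negative: (-1, 4), (2, 4). Count: 2.

2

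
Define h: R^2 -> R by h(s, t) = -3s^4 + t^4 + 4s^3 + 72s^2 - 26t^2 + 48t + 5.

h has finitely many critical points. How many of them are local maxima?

2

h separates as a function of s plus a function of t, so ∇h=0 decouples.
∂h/∂s = -12s(s - 4)(s + 3) = 0 at s ∈ {-3, 0, 4}; ∂h/∂t = 4(t - 3)(t - 1)(t + 4) = 0 at t ∈ {-4, 1, 3}.
The Hessian is diagonal: diag(h_ss, h_tt). Second derivatives: h_ss(-3)=-252, h_ss(0)=144, h_ss(4)=-336; h_tt(-4)=140, h_tt(1)=-40, h_tt(3)=56.
Local maxima occur where both diagonal entries negative: (-3, 1), (4, 1). Count: 2.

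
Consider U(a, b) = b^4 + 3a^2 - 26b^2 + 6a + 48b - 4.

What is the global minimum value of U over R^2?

-359

U(a,b) separates as P(a) + Q(b) − 4, so its minimum is min P + min Q − 4.
P'(a) = 6a + 6 vanishes at a ∈ {-1}; Q'(b) = 4(b - 3)(b - 1)(b + 4) vanishes at b ∈ {-4, 1, 3}.
Local minima of P (where P''>0): P(-1)=-3. Local minima of Q: Q(-4)=-352, Q(3)=-9.
So the global minimum of U is P(-1) + Q(-4) − 4 = -3 − 352 − 4 = -359, attained at (-1, -4).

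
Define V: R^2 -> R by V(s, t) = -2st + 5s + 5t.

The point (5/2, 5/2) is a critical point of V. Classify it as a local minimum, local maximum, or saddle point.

The Hessian of V is constant: H = [[0, -2], [-2, 0]].
det(H) = 0·0 − (-2)² = -4.
Since det(H) < 0, H is indefinite and the critical point is a saddle point.

saddle point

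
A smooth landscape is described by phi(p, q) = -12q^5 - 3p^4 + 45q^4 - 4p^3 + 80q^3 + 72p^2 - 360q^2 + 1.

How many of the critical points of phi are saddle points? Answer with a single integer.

6

phi separates as a function of p plus a function of q, so ∇phi=0 decouples.
∂phi/∂p = -12p(p - 3)(p + 4) = 0 at p ∈ {-4, 0, 3}; ∂phi/∂q = -60q(q - 3)(q - 2)(q + 2) = 0 at q ∈ {-2, 0, 2, 3}.
The Hessian is diagonal: diag(phi_pp, phi_qq). Second derivatives: phi_pp(-4)=-336, phi_pp(0)=144, phi_pp(3)=-252; phi_qq(-2)=2400, phi_qq(0)=-720, phi_qq(2)=480, phi_qq(3)=-900.
Saddle points occur where the two diagonal entries have opposite signs: (-4, -2), (-4, 2), (0, 0), (0, 3), (3, -2), (3, 2). Count: 6.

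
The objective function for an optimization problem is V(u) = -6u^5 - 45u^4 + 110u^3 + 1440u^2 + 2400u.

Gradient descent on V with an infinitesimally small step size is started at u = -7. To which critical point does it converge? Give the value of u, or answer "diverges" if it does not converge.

-5

V'(u) = -30(u - 4)(u + 1)(u + 4)(u + 5), so V'(-7) = -11880.
Gradient descent moves in the -V' direction, i.e. u is increasing.
The nearest critical point in that direction is u = -5, where V'' = 1080 > 0 (a local minimum). The iterate converges there.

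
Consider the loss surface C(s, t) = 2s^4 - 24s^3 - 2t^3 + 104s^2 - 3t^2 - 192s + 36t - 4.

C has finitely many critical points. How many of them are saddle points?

3

C separates as a function of s plus a function of t, so ∇C=0 decouples.
∂C/∂s = 8(s - 4)(s - 3)(s - 2) = 0 at s ∈ {2, 3, 4}; ∂C/∂t = -6(t - 2)(t + 3) = 0 at t ∈ {-3, 2}.
The Hessian is diagonal: diag(C_ss, C_tt). Second derivatives: C_ss(2)=16, C_ss(3)=-8, C_ss(4)=16; C_tt(-3)=30, C_tt(2)=-30.
Saddle points occur where the two diagonal entries have opposite signs: (2, 2), (3, -3), (4, 2). Count: 3.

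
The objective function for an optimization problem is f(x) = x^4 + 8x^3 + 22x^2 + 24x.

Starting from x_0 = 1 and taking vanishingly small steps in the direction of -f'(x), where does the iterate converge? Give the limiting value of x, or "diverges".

f'(x) = 4(x + 1)(x + 2)(x + 3), so f'(1) = 96.
Gradient descent moves in the -f' direction, i.e. x is decreasing.
The nearest critical point in that direction is x = -1, where f'' = 8 > 0 (a local minimum). The iterate converges there.

-1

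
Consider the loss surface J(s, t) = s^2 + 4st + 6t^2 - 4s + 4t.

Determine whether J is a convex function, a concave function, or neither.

J is quadratic, so its Hessian is the constant matrix H = [[2, 4], [4, 12]].
det(H) = 8, tr(H) = 14.
det(H) > 0 and tr(H) > 0, so H is positive definite everywhere: convex.

convex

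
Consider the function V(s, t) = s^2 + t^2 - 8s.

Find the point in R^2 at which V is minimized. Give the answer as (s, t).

(4, 0)

V(s,t) separates as P(s) + Q(t), so its minimum is min P + min Q.
P'(s) = 2s - 8 vanishes at s ∈ {4}; Q'(t) = 2t vanishes at t ∈ {0}.
Local minima of P (where P''>0): P(4)=-16. Local minima of Q: Q(0)=0.
So the global minimum of V is P(4) + Q(0) = -16 + 0 = -16, attained at (4, 0).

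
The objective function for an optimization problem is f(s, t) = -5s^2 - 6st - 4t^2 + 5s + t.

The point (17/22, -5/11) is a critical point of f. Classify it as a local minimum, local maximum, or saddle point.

The Hessian of f is constant: H = [[-10, -6], [-6, -8]].
det(H) = (-10)·(-8) − (-6)² = 44.
det(H) > 0 and tr(H) = -18 < 0, so H is negative definite and the point is a local maximum.

local maximum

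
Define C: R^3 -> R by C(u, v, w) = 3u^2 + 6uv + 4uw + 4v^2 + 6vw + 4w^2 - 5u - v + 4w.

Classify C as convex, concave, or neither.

convex

C is quadratic, so its Hessian is the constant matrix H = [[6, 6, 4], [6, 8, 6], [4, 6, 8]].
Leading principal minors: 6, 12, 40.
All positive ⇒ H ≻ 0 ⇒ convex.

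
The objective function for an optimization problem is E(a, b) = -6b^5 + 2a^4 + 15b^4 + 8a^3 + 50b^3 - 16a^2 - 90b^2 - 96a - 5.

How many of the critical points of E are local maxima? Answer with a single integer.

E separates as a function of a plus a function of b, so ∇E=0 decouples.
∂E/∂a = 8(a - 2)(a + 2)(a + 3) = 0 at a ∈ {-3, -2, 2}; ∂E/∂b = -30b(b - 3)(b - 1)(b + 2) = 0 at b ∈ {-2, 0, 1, 3}.
The Hessian is diagonal: diag(E_aa, E_bb). Second derivatives: E_aa(-3)=40, E_aa(-2)=-32, E_aa(2)=160; E_bb(-2)=900, E_bb(0)=-180, E_bb(1)=180, E_bb(3)=-900.
Local maxima occur where both diagonal entries negative: (-2, 0), (-2, 3). Count: 2.

2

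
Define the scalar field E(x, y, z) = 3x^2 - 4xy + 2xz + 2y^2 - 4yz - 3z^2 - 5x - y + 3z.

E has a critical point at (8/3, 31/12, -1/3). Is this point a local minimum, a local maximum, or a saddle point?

The Hessian is constant: H = [[6, -4, 2], [-4, 4, -4], [2, -4, -6]].
Leading principal minors: Δ₁ = 6, Δ₂ = 8, Δ₃ = -96.
The minors fit neither the all-positive nor the alternating-sign pattern, so H is indefinite: a saddle point.

saddle point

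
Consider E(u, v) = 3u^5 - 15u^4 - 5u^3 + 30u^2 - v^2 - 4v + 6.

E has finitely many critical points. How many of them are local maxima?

2

E separates as a function of u plus a function of v, so ∇E=0 decouples.
∂E/∂u = 15u(u - 4)(u - 1)(u + 1) = 0 at u ∈ {-1, 0, 1, 4}; ∂E/∂v = -2(v + 2) = 0 at v ∈ {-2}.
The Hessian is diagonal: diag(E_uu, E_vv). Second derivatives: E_uu(-1)=-150, E_uu(0)=60, E_uu(1)=-90, E_uu(4)=900; E_vv(-2)=-2.
Local maxima occur where both diagonal entries negative: (-1, -2), (1, -2). Count: 2.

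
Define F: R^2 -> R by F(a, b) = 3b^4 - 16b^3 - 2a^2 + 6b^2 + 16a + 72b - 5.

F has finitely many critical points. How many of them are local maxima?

F separates as a function of a plus a function of b, so ∇F=0 decouples.
∂F/∂a = -4(a - 4) = 0 at a ∈ {4}; ∂F/∂b = 12(b - 3)(b - 2)(b + 1) = 0 at b ∈ {-1, 2, 3}.
The Hessian is diagonal: diag(F_aa, F_bb). Second derivatives: F_aa(4)=-4; F_bb(-1)=144, F_bb(2)=-36, F_bb(3)=48.
Local maxima occur where both diagonal entries negative: (4, 2). Count: 1.

1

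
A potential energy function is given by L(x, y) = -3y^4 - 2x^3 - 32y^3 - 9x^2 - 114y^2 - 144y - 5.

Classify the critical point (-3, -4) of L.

The mixed partial ∂²L/∂x∂y is 0, so the Hessian at any point is diag(L_xx, L_yy) = diag(-6(2x + 3), -12(3y^2 + 16y + 19)).
At (-3, -4): H = diag(18, -36).
The eigenvalues have opposite signs, so H is indefinite: a saddle point.

saddle point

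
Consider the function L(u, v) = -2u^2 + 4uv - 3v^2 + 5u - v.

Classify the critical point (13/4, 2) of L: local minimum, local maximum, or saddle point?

The Hessian of L is constant: H = [[-4, 4], [4, -6]].
det(H) = (-4)·(-6) − 4² = 8.
det(H) > 0 and tr(H) = -10 < 0, so H is negative definite and the point is a local maximum.

local maximum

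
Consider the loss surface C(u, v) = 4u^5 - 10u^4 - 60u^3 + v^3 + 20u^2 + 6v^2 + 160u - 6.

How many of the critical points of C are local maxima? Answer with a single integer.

C separates as a function of u plus a function of v, so ∇C=0 decouples.
∂C/∂u = 20(u - 4)(u - 1)(u + 1)(u + 2) = 0 at u ∈ {-2, -1, 1, 4}; ∂C/∂v = 3v(v + 4) = 0 at v ∈ {-4, 0}.
The Hessian is diagonal: diag(C_uu, C_vv). Second derivatives: C_uu(-2)=-360, C_uu(-1)=200, C_uu(1)=-360, C_uu(4)=1800; C_vv(-4)=-12, C_vv(0)=12.
Local maxima occur where both diagonal entries negative: (-2, -4), (1, -4). Count: 2.

2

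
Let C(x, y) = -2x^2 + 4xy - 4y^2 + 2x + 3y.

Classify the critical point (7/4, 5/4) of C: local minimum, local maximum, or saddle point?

local maximum

The Hessian of C is constant: H = [[-4, 4], [4, -8]].
det(H) = (-4)·(-8) − 4² = 16.
det(H) > 0 and tr(H) = -12 < 0, so H is negative definite and the point is a local maximum.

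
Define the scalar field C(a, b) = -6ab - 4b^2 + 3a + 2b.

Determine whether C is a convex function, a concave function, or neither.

C is quadratic, so its Hessian is the constant matrix H = [[0, -6], [-6, -8]].
det(H) = -36, tr(H) = -8.
det(H) < 0, so H is indefinite: neither convex nor concave.

neither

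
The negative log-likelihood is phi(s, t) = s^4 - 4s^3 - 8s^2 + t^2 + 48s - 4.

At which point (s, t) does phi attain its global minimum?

(-2, 0)

phi(s,t) separates as P(s) + Q(t) − 4, so its minimum is min P + min Q − 4.
P'(s) = 4(s - 3)(s - 2)(s + 2) vanishes at s ∈ {-2, 2, 3}; Q'(t) = 2t vanishes at t ∈ {0}.
Local minima of P (where P''>0): P(-2)=-80, P(3)=45. Local minima of Q: Q(0)=0.
So the global minimum of phi is P(-2) + Q(0) − 4 = -80 + 0 − 4 = -84, attained at (-2, 0).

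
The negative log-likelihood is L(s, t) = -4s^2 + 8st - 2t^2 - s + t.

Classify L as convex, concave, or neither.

L is quadratic, so its Hessian is the constant matrix H = [[-8, 8], [8, -4]].
det(H) = -32, tr(H) = -12.
det(H) < 0, so H is indefinite: neither convex nor concave.

neither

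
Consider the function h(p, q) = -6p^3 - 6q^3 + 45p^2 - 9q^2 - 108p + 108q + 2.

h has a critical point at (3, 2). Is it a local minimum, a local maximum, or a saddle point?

local maximum

The mixed partial ∂²h/∂p∂q is 0, so the Hessian at any point is diag(h_pp, h_qq) = diag(18(-2p + 5), -18(2q + 1)).
At (3, 2): H = diag(-18, -90).
Both eigenvalues are negative, so H is negative definite: a local maximum.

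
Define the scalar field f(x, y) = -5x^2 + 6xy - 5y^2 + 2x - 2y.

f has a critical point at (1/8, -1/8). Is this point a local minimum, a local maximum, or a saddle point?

local maximum

The Hessian of f is constant: H = [[-10, 6], [6, -10]].
det(H) = (-10)·(-10) − 6² = 64.
det(H) > 0 and tr(H) = -20 < 0, so H is negative definite and the point is a local maximum.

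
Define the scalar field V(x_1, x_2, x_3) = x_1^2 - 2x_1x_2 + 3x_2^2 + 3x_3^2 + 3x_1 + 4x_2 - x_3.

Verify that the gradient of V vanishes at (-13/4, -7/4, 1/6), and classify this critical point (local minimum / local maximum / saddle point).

∇V = (2x_1 - 2x_2 + 3, -2x_1 + 6x_2 + 4, 6x_3 - 1); substituting (-13/4, -7/4, 1/6) gives ∇V = (0, 0, 0), so (-13/4, -7/4, 1/6) is indeed a critical point.
The Hessian is constant: H = [[2, -2, 0], [-2, 6, 0], [0, 0, 6]].
Leading principal minors: Δ₁ = 2, Δ₂ = 8, Δ₃ = 48.
All leading minors are positive, so H is positive definite: a local minimum.

local minimum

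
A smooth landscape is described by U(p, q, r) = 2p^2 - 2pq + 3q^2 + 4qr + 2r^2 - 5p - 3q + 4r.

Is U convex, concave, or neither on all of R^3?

convex

U is quadratic, so its Hessian is the constant matrix H = [[4, -2, 0], [-2, 6, 4], [0, 4, 4]].
Leading principal minors: 4, 20, 16.
All positive ⇒ H ≻ 0 ⇒ convex.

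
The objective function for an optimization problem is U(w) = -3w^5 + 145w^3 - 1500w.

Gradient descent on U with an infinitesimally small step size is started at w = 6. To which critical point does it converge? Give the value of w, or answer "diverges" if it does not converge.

diverges

U'(w) = -15(w - 5)(w - 2)(w + 2)(w + 5), so U'(6) = -5280.
Gradient descent moves in the -U' direction, i.e. w is increasing.
There is no critical point above w=6, and U' keeps the same sign, so the iterate runs off to +∞.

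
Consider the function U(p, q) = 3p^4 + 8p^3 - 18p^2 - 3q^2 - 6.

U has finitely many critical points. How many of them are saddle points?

U separates as a function of p plus a function of q, so ∇U=0 decouples.
∂U/∂p = 12p(p - 1)(p + 3) = 0 at p ∈ {-3, 0, 1}; ∂U/∂q = -6q = 0 at q ∈ {0}.
The Hessian is diagonal: diag(U_pp, U_qq). Second derivatives: U_pp(-3)=144, U_pp(0)=-36, U_pp(1)=48; U_qq(0)=-6.
Saddle points occur where the two diagonal entries have opposite signs: (-3, 0), (1, 0). Count: 2.

2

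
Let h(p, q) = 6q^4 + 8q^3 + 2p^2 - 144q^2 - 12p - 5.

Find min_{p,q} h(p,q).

h(p,q) separates as A(p) + B(q) − 5, so its minimum is min A + min B − 5.
A'(p) = 4p - 12 vanishes at p ∈ {3}; B'(q) = 24q(q - 3)(q + 4) vanishes at q ∈ {-4, 0, 3}.
Local minima of A (where A''>0): A(3)=-18. Local minima of B: B(-4)=-1280, B(3)=-594.
So the global minimum of h is A(3) + B(-4) − 5 = -18 − 1280 − 5 = -1303, attained at (3, -4).

-1303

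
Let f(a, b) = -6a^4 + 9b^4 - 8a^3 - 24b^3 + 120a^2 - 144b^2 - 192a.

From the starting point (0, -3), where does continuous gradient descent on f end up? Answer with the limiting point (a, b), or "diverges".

f is separable, so gradient descent decouples: a follows -∂f/∂a, b follows -∂f/∂b.
∂f/∂a = -24(a - 2)(a - 1)(a + 4); at a=0 this is -192, so a increases.
∂f/∂b = 36b(b - 4)(b + 2); at b=-3 this is -756, so b increases.
a converges to its nearest critical value 1 (a local min of the a-part); b converges to -2. The iterate converges to (1, -2).

(1, -2)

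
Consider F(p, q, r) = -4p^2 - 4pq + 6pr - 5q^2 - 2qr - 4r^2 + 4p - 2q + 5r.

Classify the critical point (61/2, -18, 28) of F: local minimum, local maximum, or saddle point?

local maximum

The Hessian is constant: H = [[-8, -4, 6], [-4, -10, -2], [6, -2, -8]].
Leading principal minors: Δ₁ = -8, Δ₂ = 64, Δ₃ = -24.
The minors alternate sign starting negative (−, +, −), so H is negative definite: a local maximum.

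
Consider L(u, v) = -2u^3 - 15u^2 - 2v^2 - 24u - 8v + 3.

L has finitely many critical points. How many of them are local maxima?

L separates as a function of u plus a function of v, so ∇L=0 decouples.
∂L/∂u = -6(u + 1)(u + 4) = 0 at u ∈ {-4, -1}; ∂L/∂v = -4(v + 2) = 0 at v ∈ {-2}.
The Hessian is diagonal: diag(L_uu, L_vv). Second derivatives: L_uu(-4)=18, L_uu(-1)=-18; L_vv(-2)=-4.
Local maxima occur where both diagonal entries negative: (-1, -2). Count: 1.

1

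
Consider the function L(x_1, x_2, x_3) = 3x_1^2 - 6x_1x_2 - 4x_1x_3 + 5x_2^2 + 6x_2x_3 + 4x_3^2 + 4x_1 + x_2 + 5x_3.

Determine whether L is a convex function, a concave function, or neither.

convex

L is quadratic, so its Hessian is the constant matrix H = [[6, -6, -4], [-6, 10, 6], [-4, 6, 8]].
Leading principal minors: 6, 24, 104.
All positive ⇒ H ≻ 0 ⇒ convex.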